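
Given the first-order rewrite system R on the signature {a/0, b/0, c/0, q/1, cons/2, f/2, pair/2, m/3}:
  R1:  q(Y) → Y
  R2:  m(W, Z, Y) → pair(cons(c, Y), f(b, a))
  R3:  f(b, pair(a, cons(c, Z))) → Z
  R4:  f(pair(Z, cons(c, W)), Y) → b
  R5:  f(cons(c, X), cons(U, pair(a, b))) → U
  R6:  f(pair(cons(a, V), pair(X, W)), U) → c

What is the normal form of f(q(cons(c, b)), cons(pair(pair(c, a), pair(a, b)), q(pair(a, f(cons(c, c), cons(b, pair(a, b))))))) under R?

1. f(q(cons(c, b)), cons(pair(pair(c, a), pair(a, b)), q(pair(a, f(cons(c, c), cons(b, pair(a, b)))))))  →  f(cons(c, b), cons(pair(pair(c, a), pair(a, b)), q(pair(a, f(cons(c, c), cons(b, pair(a, b)))))))   [R1 at 1]
2. f(cons(c, b), cons(pair(pair(c, a), pair(a, b)), q(pair(a, f(cons(c, c), cons(b, pair(a, b)))))))  →  f(cons(c, b), cons(pair(pair(c, a), pair(a, b)), pair(a, f(cons(c, c), cons(b, pair(a, b))))))   [R1 at 2.2]
3. f(cons(c, b), cons(pair(pair(c, a), pair(a, b)), pair(a, f(cons(c, c), cons(b, pair(a, b))))))  →  f(cons(c, b), cons(pair(pair(c, a), pair(a, b)), pair(a, b)))   [R5 at 2.2.2]
4. f(cons(c, b), cons(pair(pair(c, a), pair(a, b)), pair(a, b)))  →  pair(pair(c, a), pair(a, b))   [R5 at ε]

pair(pair(c, a), pair(a, b))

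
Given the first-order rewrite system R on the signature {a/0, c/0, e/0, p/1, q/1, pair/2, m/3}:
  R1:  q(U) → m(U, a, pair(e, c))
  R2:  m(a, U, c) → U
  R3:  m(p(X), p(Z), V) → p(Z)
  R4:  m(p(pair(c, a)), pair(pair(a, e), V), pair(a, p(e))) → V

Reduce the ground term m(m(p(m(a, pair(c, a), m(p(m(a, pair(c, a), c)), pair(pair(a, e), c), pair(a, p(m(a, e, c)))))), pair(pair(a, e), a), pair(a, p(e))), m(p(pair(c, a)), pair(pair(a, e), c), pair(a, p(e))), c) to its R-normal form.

1. m(m(p(m(a, pair(c, a), m(p(m(a, pair(c, a), c)), pair(pair(a, e), c), pair(a, p(m(a, e, c)))))), pair(pair(a, e), a), pair(a, p(e))), m(p(pair(c, a)), pair(pair(a, e), c), pair(a, p(e))), c)  →  m(m(p(m(a, pair(c, a), m(p(pair(c, a)), pair(pair(a, e), c), pair(a, p(m(a, e, c)))))), pair(pair(a, e), a), pair(a, p(e))), m(p(pair(c, a)), pair(pair(a, e), c), pair(a, p(e))), c)   [R2 at 1.1.1.3.1.1]
2. m(m(p(m(a, pair(c, a), m(p(pair(c, a)), pair(pair(a, e), c), pair(a, p(m(a, e, c)))))), pair(pair(a, e), a), pair(a, p(e))), m(p(pair(c, a)), pair(pair(a, e), c), pair(a, p(e))), c)  →  m(m(p(m(a, pair(c, a), m(p(pair(c, a)), pair(pair(a, e), c), pair(a, p(e))))), pair(pair(a, e), a), pair(a, p(e))), m(p(pair(c, a)), pair(pair(a, e), c), pair(a, p(e))), c)   [R2 at 1.1.1.3.3.2.1]
3. m(m(p(m(a, pair(c, a), m(p(pair(c, a)), pair(pair(a, e), c), pair(a, p(e))))), pair(pair(a, e), a), pair(a, p(e))), m(p(pair(c, a)), pair(pair(a, e), c), pair(a, p(e))), c)  →  m(m(p(m(a, pair(c, a), c)), pair(pair(a, e), a), pair(a, p(e))), m(p(pair(c, a)), pair(pair(a, e), c), pair(a, p(e))), c)   [R4 at 1.1.1.3]
4. m(m(p(m(a, pair(c, a), c)), pair(pair(a, e), a), pair(a, p(e))), m(p(pair(c, a)), pair(pair(a, e), c), pair(a, p(e))), c)  →  m(m(p(pair(c, a)), pair(pair(a, e), a), pair(a, p(e))), m(p(pair(c, a)), pair(pair(a, e), c), pair(a, p(e))), c)   [R2 at 1.1.1]
5. m(m(p(pair(c, a)), pair(pair(a, e), a), pair(a, p(e))), m(p(pair(c, a)), pair(pair(a, e), c), pair(a, p(e))), c)  →  m(a, m(p(pair(c, a)), pair(pair(a, e), c), pair(a, p(e))), c)   [R4 at 1]
6. m(a, m(p(pair(c, a)), pair(pair(a, e), c), pair(a, p(e))), c)  →  m(p(pair(c, a)), pair(pair(a, e), c), pair(a, p(e)))   [R2 at ε]
7. m(p(pair(c, a)), pair(pair(a, e), c), pair(a, p(e)))  →  c   [R4 at ε]

c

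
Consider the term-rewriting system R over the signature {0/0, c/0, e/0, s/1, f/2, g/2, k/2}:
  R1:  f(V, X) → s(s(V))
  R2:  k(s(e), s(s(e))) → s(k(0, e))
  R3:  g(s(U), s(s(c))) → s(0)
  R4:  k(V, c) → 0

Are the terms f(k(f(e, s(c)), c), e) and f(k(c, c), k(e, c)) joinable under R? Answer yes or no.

Reduce t₁ = f(k(f(e, s(c)), c), e):
1. f(k(f(e, s(c)), c), e)  →  s(s(k(f(e, s(c)), c)))   [R1 at ε]
2. s(s(k(f(e, s(c)), c)))  →  s(s(0))   [R4 at 1.1]

Reduce t₂ = f(k(c, c), k(e, c)):
1. f(k(c, c), k(e, c))  →  s(s(k(c, c)))   [R1 at ε]
2. s(s(k(c, c)))  →  s(s(0))   [R4 at 1.1]

yes — NF(t₁) = s(s(0)), NF(t₂) = s(s(0))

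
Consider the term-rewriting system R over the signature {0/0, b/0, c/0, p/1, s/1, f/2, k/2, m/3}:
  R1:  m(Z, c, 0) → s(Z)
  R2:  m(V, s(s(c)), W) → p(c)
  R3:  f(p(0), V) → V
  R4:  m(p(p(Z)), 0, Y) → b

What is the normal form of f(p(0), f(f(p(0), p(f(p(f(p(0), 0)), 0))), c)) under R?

c

1. f(p(0), f(f(p(0), p(f(p(f(p(0), 0)), 0))), c))  →  f(f(p(0), p(f(p(f(p(0), 0)), 0))), c)   [R3 at ε]
2. f(f(p(0), p(f(p(f(p(0), 0)), 0))), c)  →  f(p(f(p(f(p(0), 0)), 0)), c)   [R3 at 1]
3. f(p(f(p(f(p(0), 0)), 0)), c)  →  f(p(f(p(0), 0)), c)   [R3 at 1.1.1.1]
4. f(p(f(p(0), 0)), c)  →  f(p(0), c)   [R3 at 1.1]
5. f(p(0), c)  →  c   [R3 at ε]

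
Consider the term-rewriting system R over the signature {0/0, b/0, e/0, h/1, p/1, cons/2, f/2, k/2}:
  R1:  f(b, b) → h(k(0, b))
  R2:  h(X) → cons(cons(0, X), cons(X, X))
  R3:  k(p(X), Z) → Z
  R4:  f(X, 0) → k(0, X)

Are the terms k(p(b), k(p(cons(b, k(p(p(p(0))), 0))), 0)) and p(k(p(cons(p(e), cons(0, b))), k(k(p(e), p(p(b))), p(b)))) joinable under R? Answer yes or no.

no — NF(t₁) = 0, NF(t₂) = p(p(b))

Reduce t₁ = k(p(b), k(p(cons(b, k(p(p(p(0))), 0))), 0)):
1. k(p(b), k(p(cons(b, k(p(p(p(0))), 0))), 0))  →  k(p(cons(b, k(p(p(p(0))), 0))), 0)   [R3 at ε]
2. k(p(cons(b, k(p(p(p(0))), 0))), 0)  →  0   [R3 at ε]

Reduce t₂ = p(k(p(cons(p(e), cons(0, b))), k(k(p(e), p(p(b))), p(b)))):
1. p(k(p(cons(p(e), cons(0, b))), k(k(p(e), p(p(b))), p(b))))  →  p(k(k(p(e), p(p(b))), p(b)))   [R3 at 1]
2. p(k(k(p(e), p(p(b))), p(b)))  →  p(k(p(p(b)), p(b)))   [R3 at 1.1]
3. p(k(p(p(b)), p(b)))  →  p(p(b))   [R3 at 1]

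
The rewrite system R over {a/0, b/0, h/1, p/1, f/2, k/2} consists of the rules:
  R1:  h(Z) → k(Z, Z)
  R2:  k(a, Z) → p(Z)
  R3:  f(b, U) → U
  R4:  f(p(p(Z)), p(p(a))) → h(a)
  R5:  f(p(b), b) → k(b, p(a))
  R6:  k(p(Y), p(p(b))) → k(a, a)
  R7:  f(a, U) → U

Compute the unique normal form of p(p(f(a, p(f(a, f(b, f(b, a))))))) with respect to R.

p(p(p(a)))

1. p(p(f(a, p(f(a, f(b, f(b, a)))))))  →  p(p(p(f(a, f(b, f(b, a))))))   [R7 at 1.1]
2. p(p(p(f(a, f(b, f(b, a))))))  →  p(p(p(f(b, f(b, a)))))   [R7 at 1.1.1]
3. p(p(p(f(b, f(b, a)))))  →  p(p(p(f(b, a))))   [R3 at 1.1.1]
4. p(p(p(f(b, a))))  →  p(p(p(a)))   [R3 at 1.1.1]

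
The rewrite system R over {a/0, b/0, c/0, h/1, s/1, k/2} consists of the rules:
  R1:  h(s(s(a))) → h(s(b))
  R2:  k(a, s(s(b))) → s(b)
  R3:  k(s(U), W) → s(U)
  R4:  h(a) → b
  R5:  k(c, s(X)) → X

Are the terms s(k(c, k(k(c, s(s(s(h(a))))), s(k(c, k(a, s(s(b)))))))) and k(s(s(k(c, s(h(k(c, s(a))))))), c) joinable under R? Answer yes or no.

yes — NF(t₁) = s(s(b)), NF(t₂) = s(s(b))

Reduce t₁ = s(k(c, k(k(c, s(s(s(h(a))))), s(k(c, k(a, s(s(b)))))))):
1. s(k(c, k(k(c, s(s(s(h(a))))), s(k(c, k(a, s(s(b))))))))  →  s(k(c, k(s(s(h(a))), s(k(c, k(a, s(s(b))))))))   [R5 at 1.2.1]
2. s(k(c, k(s(s(h(a))), s(k(c, k(a, s(s(b))))))))  →  s(k(c, s(s(h(a)))))   [R3 at 1.2]
3. s(k(c, s(s(h(a)))))  →  s(s(h(a)))   [R5 at 1]
4. s(s(h(a)))  →  s(s(b))   [R4 at 1.1]

Reduce t₂ = k(s(s(k(c, s(h(k(c, s(a))))))), c):
1. k(s(s(k(c, s(h(k(c, s(a))))))), c)  →  s(s(k(c, s(h(k(c, s(a)))))))   [R3 at ε]
2. s(s(k(c, s(h(k(c, s(a)))))))  →  s(s(h(k(c, s(a)))))   [R5 at 1.1]
3. s(s(h(k(c, s(a)))))  →  s(s(h(a)))   [R5 at 1.1.1]
4. s(s(h(a)))  →  s(s(b))   [R4 at 1.1]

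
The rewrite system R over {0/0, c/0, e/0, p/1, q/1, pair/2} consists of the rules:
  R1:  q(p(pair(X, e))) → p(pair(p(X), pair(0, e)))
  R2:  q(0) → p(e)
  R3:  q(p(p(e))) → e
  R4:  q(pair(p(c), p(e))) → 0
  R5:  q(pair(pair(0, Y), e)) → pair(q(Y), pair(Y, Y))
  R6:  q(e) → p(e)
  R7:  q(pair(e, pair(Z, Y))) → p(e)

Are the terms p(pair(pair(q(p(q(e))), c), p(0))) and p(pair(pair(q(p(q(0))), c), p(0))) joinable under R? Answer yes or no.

yes — NF(t₁) = p(pair(pair(e, c), p(0))), NF(t₂) = p(pair(pair(e, c), p(0)))

Reduce t₁ = p(pair(pair(q(p(q(e))), c), p(0))):
1. p(pair(pair(q(p(q(e))), c), p(0)))  →  p(pair(pair(q(p(p(e))), c), p(0)))   [R6 at 1.1.1.1.1]
2. p(pair(pair(q(p(p(e))), c), p(0)))  →  p(pair(pair(e, c), p(0)))   [R3 at 1.1.1]

Reduce t₂ = p(pair(pair(q(p(q(0))), c), p(0))):
1. p(pair(pair(q(p(q(0))), c), p(0)))  →  p(pair(pair(q(p(p(e))), c), p(0)))   [R2 at 1.1.1.1.1]
2. p(pair(pair(q(p(p(e))), c), p(0)))  →  p(pair(pair(e, c), p(0)))   [R3 at 1.1.1]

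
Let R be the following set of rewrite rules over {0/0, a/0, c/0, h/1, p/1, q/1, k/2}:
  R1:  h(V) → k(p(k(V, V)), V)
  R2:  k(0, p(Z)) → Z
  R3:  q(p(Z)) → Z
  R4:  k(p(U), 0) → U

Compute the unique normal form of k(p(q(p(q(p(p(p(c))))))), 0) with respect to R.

1. k(p(q(p(q(p(p(p(c))))))), 0)  →  q(p(q(p(p(p(c))))))   [R4 at ε]
2. q(p(q(p(p(p(c))))))  →  q(p(p(p(c))))   [R3 at ε]
3. q(p(p(p(c))))  →  p(p(c))   [R3 at ε]

p(p(c))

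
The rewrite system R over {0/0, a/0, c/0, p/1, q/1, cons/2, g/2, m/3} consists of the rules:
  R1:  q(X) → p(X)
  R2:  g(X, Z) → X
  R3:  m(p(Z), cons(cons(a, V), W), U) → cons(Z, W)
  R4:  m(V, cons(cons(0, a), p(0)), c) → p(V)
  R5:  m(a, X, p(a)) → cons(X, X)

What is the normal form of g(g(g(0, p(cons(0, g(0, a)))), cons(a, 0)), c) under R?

1. g(g(g(0, p(cons(0, g(0, a)))), cons(a, 0)), c)  →  g(g(0, p(cons(0, g(0, a)))), cons(a, 0))   [R2 at ε]
2. g(g(0, p(cons(0, g(0, a)))), cons(a, 0))  →  g(0, p(cons(0, g(0, a))))   [R2 at ε]
3. g(0, p(cons(0, g(0, a))))  →  0   [R2 at ε]

0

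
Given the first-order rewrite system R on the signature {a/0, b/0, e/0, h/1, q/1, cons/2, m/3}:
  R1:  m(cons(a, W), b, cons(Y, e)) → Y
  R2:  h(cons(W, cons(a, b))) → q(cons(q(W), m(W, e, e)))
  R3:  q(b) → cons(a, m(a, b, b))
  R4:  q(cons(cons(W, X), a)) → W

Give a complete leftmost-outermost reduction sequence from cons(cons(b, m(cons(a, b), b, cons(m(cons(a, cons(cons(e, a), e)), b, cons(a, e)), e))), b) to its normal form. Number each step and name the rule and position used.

cons(cons(b, a), b)

1. cons(cons(b, m(cons(a, b), b, cons(m(cons(a, cons(cons(e, a), e)), b, cons(a, e)), e))), b)  →  cons(cons(b, m(cons(a, cons(cons(e, a), e)), b, cons(a, e))), b)   [R1 at 1.2]
2. cons(cons(b, m(cons(a, cons(cons(e, a), e)), b, cons(a, e))), b)  →  cons(cons(b, a), b)   [R1 at 1.2]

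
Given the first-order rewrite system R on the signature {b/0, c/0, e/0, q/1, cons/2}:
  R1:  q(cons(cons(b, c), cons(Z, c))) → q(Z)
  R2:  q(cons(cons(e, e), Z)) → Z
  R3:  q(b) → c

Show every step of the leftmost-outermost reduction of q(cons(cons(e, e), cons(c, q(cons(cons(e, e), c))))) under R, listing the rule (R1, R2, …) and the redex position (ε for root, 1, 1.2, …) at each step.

1. q(cons(cons(e, e), cons(c, q(cons(cons(e, e), c)))))  →  cons(c, q(cons(cons(e, e), c)))   [R2 at ε]
2. cons(c, q(cons(cons(e, e), c)))  →  cons(c, c)   [R2 at 2]

cons(c, c)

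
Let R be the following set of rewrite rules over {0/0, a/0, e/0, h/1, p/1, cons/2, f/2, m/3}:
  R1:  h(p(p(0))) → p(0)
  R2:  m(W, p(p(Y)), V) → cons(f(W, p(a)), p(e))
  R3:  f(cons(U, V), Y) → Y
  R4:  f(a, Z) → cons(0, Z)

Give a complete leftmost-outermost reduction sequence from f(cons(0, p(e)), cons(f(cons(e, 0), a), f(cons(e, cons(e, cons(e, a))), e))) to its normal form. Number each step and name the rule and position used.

cons(a, e)

1. f(cons(0, p(e)), cons(f(cons(e, 0), a), f(cons(e, cons(e, cons(e, a))), e)))  →  cons(f(cons(e, 0), a), f(cons(e, cons(e, cons(e, a))), e))   [R3 at ε]
2. cons(f(cons(e, 0), a), f(cons(e, cons(e, cons(e, a))), e))  →  cons(a, f(cons(e, cons(e, cons(e, a))), e))   [R3 at 1]
3. cons(a, f(cons(e, cons(e, cons(e, a))), e))  →  cons(a, e)   [R3 at 2]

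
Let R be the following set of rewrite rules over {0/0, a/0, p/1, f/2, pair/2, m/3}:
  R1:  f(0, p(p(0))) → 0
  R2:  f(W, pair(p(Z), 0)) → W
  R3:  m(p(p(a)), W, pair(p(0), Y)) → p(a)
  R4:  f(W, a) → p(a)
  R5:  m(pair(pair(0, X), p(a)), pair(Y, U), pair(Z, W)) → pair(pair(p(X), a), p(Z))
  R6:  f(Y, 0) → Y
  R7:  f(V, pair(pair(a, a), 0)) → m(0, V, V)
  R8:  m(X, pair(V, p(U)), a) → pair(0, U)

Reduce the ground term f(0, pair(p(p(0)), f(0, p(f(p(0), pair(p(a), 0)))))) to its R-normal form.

1. f(0, pair(p(p(0)), f(0, p(f(p(0), pair(p(a), 0))))))  →  f(0, pair(p(p(0)), f(0, p(p(0)))))   [R2 at 2.2.2.1]
2. f(0, pair(p(p(0)), f(0, p(p(0)))))  →  f(0, pair(p(p(0)), 0))   [R1 at 2.2]
3. f(0, pair(p(p(0)), 0))  →  0   [R2 at ε]

0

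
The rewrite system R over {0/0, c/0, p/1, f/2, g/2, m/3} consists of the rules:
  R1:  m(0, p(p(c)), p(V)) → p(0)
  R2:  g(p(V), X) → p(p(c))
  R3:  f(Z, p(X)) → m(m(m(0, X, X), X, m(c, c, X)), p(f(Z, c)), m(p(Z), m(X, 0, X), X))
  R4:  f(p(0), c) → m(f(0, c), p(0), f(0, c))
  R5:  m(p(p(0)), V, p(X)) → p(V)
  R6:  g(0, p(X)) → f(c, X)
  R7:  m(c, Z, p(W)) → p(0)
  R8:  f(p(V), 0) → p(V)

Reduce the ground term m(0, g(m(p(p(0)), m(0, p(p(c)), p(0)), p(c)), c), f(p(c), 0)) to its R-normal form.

1. m(0, g(m(p(p(0)), m(0, p(p(c)), p(0)), p(c)), c), f(p(c), 0))  →  m(0, g(p(m(0, p(p(c)), p(0))), c), f(p(c), 0))   [R5 at 2.1]
2. m(0, g(p(m(0, p(p(c)), p(0))), c), f(p(c), 0))  →  m(0, p(p(c)), f(p(c), 0))   [R2 at 2]
3. m(0, p(p(c)), f(p(c), 0))  →  m(0, p(p(c)), p(c))   [R8 at 3]
4. m(0, p(p(c)), p(c))  →  p(0)   [R1 at ε]

p(0)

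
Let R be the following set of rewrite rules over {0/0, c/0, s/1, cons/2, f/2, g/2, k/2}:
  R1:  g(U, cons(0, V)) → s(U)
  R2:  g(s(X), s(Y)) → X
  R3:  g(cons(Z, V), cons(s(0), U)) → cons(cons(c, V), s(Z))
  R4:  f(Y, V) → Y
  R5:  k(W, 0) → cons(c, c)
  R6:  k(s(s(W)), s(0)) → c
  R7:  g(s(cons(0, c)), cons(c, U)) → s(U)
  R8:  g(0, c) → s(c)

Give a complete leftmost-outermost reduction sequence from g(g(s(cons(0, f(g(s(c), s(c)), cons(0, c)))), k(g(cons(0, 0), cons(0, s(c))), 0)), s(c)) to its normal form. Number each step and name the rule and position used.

1. g(g(s(cons(0, f(g(s(c), s(c)), cons(0, c)))), k(g(cons(0, 0), cons(0, s(c))), 0)), s(c))  →  g(g(s(cons(0, g(s(c), s(c)))), k(g(cons(0, 0), cons(0, s(c))), 0)), s(c))   [R4 at 1.1.1.2]
2. g(g(s(cons(0, g(s(c), s(c)))), k(g(cons(0, 0), cons(0, s(c))), 0)), s(c))  →  g(g(s(cons(0, c)), k(g(cons(0, 0), cons(0, s(c))), 0)), s(c))   [R2 at 1.1.1.2]
3. g(g(s(cons(0, c)), k(g(cons(0, 0), cons(0, s(c))), 0)), s(c))  →  g(g(s(cons(0, c)), cons(c, c)), s(c))   [R5 at 1.2]
4. g(g(s(cons(0, c)), cons(c, c)), s(c))  →  g(s(c), s(c))   [R7 at 1]
5. g(s(c), s(c))  →  c   [R2 at ε]

c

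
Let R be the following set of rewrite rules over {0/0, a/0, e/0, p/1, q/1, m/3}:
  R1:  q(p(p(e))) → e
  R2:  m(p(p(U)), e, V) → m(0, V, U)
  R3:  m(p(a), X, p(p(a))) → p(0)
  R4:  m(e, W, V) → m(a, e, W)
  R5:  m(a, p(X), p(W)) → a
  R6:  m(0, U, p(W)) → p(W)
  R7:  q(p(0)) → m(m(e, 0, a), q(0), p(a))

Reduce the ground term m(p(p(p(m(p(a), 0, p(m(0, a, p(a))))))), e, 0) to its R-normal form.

1. m(p(p(p(m(p(a), 0, p(m(0, a, p(a))))))), e, 0)  →  m(0, 0, p(m(p(a), 0, p(m(0, a, p(a))))))   [R2 at ε]
2. m(0, 0, p(m(p(a), 0, p(m(0, a, p(a))))))  →  p(m(p(a), 0, p(m(0, a, p(a)))))   [R6 at ε]
3. p(m(p(a), 0, p(m(0, a, p(a)))))  →  p(m(p(a), 0, p(p(a))))   [R6 at 1.3.1]
4. p(m(p(a), 0, p(p(a))))  →  p(p(0))   [R3 at 1]

p(p(0))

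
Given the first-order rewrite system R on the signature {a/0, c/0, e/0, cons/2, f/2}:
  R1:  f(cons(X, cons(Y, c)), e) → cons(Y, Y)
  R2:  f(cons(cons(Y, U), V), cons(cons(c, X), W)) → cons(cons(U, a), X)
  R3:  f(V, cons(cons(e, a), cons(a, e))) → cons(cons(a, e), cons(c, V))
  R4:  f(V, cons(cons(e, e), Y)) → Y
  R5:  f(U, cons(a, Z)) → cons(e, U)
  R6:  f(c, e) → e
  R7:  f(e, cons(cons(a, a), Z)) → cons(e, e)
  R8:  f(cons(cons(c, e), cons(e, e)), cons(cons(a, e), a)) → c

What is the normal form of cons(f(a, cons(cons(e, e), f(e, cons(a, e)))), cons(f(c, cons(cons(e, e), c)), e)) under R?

1. cons(f(a, cons(cons(e, e), f(e, cons(a, e)))), cons(f(c, cons(cons(e, e), c)), e))  →  cons(f(e, cons(a, e)), cons(f(c, cons(cons(e, e), c)), e))   [R4 at 1]
2. cons(f(e, cons(a, e)), cons(f(c, cons(cons(e, e), c)), e))  →  cons(cons(e, e), cons(f(c, cons(cons(e, e), c)), e))   [R5 at 1]
3. cons(cons(e, e), cons(f(c, cons(cons(e, e), c)), e))  →  cons(cons(e, e), cons(c, e))   [R4 at 2.1]

cons(cons(e, e), cons(c, e))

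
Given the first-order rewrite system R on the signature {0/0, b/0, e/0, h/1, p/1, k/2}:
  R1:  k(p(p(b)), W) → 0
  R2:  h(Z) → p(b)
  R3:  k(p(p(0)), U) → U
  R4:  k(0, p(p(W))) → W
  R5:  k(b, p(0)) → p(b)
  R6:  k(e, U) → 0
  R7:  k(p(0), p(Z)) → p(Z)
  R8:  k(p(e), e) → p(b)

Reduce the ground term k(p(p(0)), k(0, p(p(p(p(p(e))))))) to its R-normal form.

p(p(p(e)))

1. k(p(p(0)), k(0, p(p(p(p(p(e)))))))  →  k(0, p(p(p(p(p(e))))))   [R3 at ε]
2. k(0, p(p(p(p(p(e))))))  →  p(p(p(e)))   [R4 at ε]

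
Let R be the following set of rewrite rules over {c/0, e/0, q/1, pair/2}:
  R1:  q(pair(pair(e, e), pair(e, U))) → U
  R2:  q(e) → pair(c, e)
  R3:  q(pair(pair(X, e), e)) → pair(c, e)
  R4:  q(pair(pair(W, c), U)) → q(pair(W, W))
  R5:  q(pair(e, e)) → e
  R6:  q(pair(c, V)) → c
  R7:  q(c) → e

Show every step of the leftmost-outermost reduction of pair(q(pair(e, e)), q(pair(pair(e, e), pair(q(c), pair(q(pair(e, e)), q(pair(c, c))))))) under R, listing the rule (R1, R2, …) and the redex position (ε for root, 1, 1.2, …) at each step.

pair(e, pair(e, c))

1. pair(q(pair(e, e)), q(pair(pair(e, e), pair(q(c), pair(q(pair(e, e)), q(pair(c, c)))))))  →  pair(e, q(pair(pair(e, e), pair(q(c), pair(q(pair(e, e)), q(pair(c, c)))))))   [R5 at 1]
2. pair(e, q(pair(pair(e, e), pair(q(c), pair(q(pair(e, e)), q(pair(c, c)))))))  →  pair(e, q(pair(pair(e, e), pair(e, pair(q(pair(e, e)), q(pair(c, c)))))))   [R7 at 2.1.2.1]
3. pair(e, q(pair(pair(e, e), pair(e, pair(q(pair(e, e)), q(pair(c, c)))))))  →  pair(e, pair(q(pair(e, e)), q(pair(c, c))))   [R1 at 2]
4. pair(e, pair(q(pair(e, e)), q(pair(c, c))))  →  pair(e, pair(e, q(pair(c, c))))   [R5 at 2.1]
5. pair(e, pair(e, q(pair(c, c))))  →  pair(e, pair(e, c))   [R6 at 2.2]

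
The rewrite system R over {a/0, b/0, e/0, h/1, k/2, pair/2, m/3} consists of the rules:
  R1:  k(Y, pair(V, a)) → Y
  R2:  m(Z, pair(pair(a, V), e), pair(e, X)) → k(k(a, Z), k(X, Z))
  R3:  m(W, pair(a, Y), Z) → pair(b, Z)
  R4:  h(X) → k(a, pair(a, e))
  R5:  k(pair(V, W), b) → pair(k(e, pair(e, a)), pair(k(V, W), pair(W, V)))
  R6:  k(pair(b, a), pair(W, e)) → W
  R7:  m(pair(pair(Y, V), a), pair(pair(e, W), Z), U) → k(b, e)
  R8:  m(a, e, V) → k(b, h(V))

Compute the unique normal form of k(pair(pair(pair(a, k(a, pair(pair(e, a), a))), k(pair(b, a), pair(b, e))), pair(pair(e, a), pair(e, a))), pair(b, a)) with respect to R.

pair(pair(pair(a, a), b), pair(pair(e, a), pair(e, a)))

1. k(pair(pair(pair(a, k(a, pair(pair(e, a), a))), k(pair(b, a), pair(b, e))), pair(pair(e, a), pair(e, a))), pair(b, a))  →  pair(pair(pair(a, k(a, pair(pair(e, a), a))), k(pair(b, a), pair(b, e))), pair(pair(e, a), pair(e, a)))   [R1 at ε]
2. pair(pair(pair(a, k(a, pair(pair(e, a), a))), k(pair(b, a), pair(b, e))), pair(pair(e, a), pair(e, a)))  →  pair(pair(pair(a, a), k(pair(b, a), pair(b, e))), pair(pair(e, a), pair(e, a)))   [R1 at 1.1.2]
3. pair(pair(pair(a, a), k(pair(b, a), pair(b, e))), pair(pair(e, a), pair(e, a)))  →  pair(pair(pair(a, a), b), pair(pair(e, a), pair(e, a)))   [R6 at 1.2]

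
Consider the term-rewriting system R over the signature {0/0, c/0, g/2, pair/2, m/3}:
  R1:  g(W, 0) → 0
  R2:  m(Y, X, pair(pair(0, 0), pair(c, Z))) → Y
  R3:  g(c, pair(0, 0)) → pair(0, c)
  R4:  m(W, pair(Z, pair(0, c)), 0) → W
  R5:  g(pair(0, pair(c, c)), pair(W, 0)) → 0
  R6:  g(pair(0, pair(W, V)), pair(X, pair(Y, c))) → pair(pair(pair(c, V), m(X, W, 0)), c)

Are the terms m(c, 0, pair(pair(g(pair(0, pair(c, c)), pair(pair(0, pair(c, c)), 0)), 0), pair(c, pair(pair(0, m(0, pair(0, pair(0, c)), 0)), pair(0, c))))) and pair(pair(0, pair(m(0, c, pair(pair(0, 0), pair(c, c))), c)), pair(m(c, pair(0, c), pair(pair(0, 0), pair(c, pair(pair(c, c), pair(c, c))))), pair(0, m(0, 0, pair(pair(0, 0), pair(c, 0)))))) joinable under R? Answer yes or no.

Reduce t₁ = m(c, 0, pair(pair(g(pair(0, pair(c, c)), pair(pair(0, pair(c, c)), 0)), 0), pair(c, pair(pair(0, m(0, pair(0, pair(0, c)), 0)), pair(0, c))))):
1. m(c, 0, pair(pair(g(pair(0, pair(c, c)), pair(pair(0, pair(c, c)), 0)), 0), pair(c, pair(pair(0, m(0, pair(0, pair(0, c)), 0)), pair(0, c)))))  →  m(c, 0, pair(pair(0, 0), pair(c, pair(pair(0, m(0, pair(0, pair(0, c)), 0)), pair(0, c)))))   [R5 at 3.1.1]
2. m(c, 0, pair(pair(0, 0), pair(c, pair(pair(0, m(0, pair(0, pair(0, c)), 0)), pair(0, c)))))  →  c   [R2 at ε]

Reduce t₂ = pair(pair(0, pair(m(0, c, pair(pair(0, 0), pair(c, c))), c)), pair(m(c, pair(0, c), pair(pair(0, 0), pair(c, pair(pair(c, c), pair(c, c))))), pair(0, m(0, 0, pair(pair(0, 0), pair(c, 0)))))):
1. pair(pair(0, pair(m(0, c, pair(pair(0, 0), pair(c, c))), c)), pair(m(c, pair(0, c), pair(pair(0, 0), pair(c, pair(pair(c, c), pair(c, c))))), pair(0, m(0, 0, pair(pair(0, 0), pair(c, 0))))))  →  pair(pair(0, pair(0, c)), pair(m(c, pair(0, c), pair(pair(0, 0), pair(c, pair(pair(c, c), pair(c, c))))), pair(0, m(0, 0, pair(pair(0, 0), pair(c, 0))))))   [R2 at 1.2.1]
2. pair(pair(0, pair(0, c)), pair(m(c, pair(0, c), pair(pair(0, 0), pair(c, pair(pair(c, c), pair(c, c))))), pair(0, m(0, 0, pair(pair(0, 0), pair(c, 0))))))  →  pair(pair(0, pair(0, c)), pair(c, pair(0, m(0, 0, pair(pair(0, 0), pair(c, 0))))))   [R2 at 2.1]
3. pair(pair(0, pair(0, c)), pair(c, pair(0, m(0, 0, pair(pair(0, 0), pair(c, 0))))))  →  pair(pair(0, pair(0, c)), pair(c, pair(0, 0)))   [R2 at 2.2.2]

no — NF(t₁) = c, NF(t₂) = pair(pair(0, pair(0, c)), pair(c, pair(0, 0)))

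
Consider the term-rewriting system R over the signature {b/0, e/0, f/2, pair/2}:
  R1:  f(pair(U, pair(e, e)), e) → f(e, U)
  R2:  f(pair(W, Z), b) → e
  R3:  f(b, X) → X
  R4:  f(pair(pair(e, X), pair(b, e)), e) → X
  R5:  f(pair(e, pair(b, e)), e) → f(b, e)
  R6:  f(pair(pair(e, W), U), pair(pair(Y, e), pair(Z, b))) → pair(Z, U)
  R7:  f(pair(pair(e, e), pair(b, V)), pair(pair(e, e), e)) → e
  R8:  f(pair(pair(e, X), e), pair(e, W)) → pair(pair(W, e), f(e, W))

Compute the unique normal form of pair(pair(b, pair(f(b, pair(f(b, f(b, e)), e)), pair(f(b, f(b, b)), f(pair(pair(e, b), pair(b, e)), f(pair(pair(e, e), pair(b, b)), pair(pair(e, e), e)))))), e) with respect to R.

pair(pair(b, pair(pair(e, e), pair(b, b))), e)

1. pair(pair(b, pair(f(b, pair(f(b, f(b, e)), e)), pair(f(b, f(b, b)), f(pair(pair(e, b), pair(b, e)), f(pair(pair(e, e), pair(b, b)), pair(pair(e, e), e)))))), e)  →  pair(pair(b, pair(pair(f(b, f(b, e)), e), pair(f(b, f(b, b)), f(pair(pair(e, b), pair(b, e)), f(pair(pair(e, e), pair(b, b)), pair(pair(e, e), e)))))), e)   [R3 at 1.2.1]
2. pair(pair(b, pair(pair(f(b, f(b, e)), e), pair(f(b, f(b, b)), f(pair(pair(e, b), pair(b, e)), f(pair(pair(e, e), pair(b, b)), pair(pair(e, e), e)))))), e)  →  pair(pair(b, pair(pair(f(b, e), e), pair(f(b, f(b, b)), f(pair(pair(e, b), pair(b, e)), f(pair(pair(e, e), pair(b, b)), pair(pair(e, e), e)))))), e)   [R3 at 1.2.1.1]
3. pair(pair(b, pair(pair(f(b, e), e), pair(f(b, f(b, b)), f(pair(pair(e, b), pair(b, e)), f(pair(pair(e, e), pair(b, b)), pair(pair(e, e), e)))))), e)  →  pair(pair(b, pair(pair(e, e), pair(f(b, f(b, b)), f(pair(pair(e, b), pair(b, e)), f(pair(pair(e, e), pair(b, b)), pair(pair(e, e), e)))))), e)   [R3 at 1.2.1.1]
4. pair(pair(b, pair(pair(e, e), pair(f(b, f(b, b)), f(pair(pair(e, b), pair(b, e)), f(pair(pair(e, e), pair(b, b)), pair(pair(e, e), e)))))), e)  →  pair(pair(b, pair(pair(e, e), pair(f(b, b), f(pair(pair(e, b), pair(b, e)), f(pair(pair(e, e), pair(b, b)), pair(pair(e, e), e)))))), e)   [R3 at 1.2.2.1]
5. pair(pair(b, pair(pair(e, e), pair(f(b, b), f(pair(pair(e, b), pair(b, e)), f(pair(pair(e, e), pair(b, b)), pair(pair(e, e), e)))))), e)  →  pair(pair(b, pair(pair(e, e), pair(b, f(pair(pair(e, b), pair(b, e)), f(pair(pair(e, e), pair(b, b)), pair(pair(e, e), e)))))), e)   [R3 at 1.2.2.1]
6. pair(pair(b, pair(pair(e, e), pair(b, f(pair(pair(e, b), pair(b, e)), f(pair(pair(e, e), pair(b, b)), pair(pair(e, e), e)))))), e)  →  pair(pair(b, pair(pair(e, e), pair(b, f(pair(pair(e, b), pair(b, e)), e)))), e)   [R7 at 1.2.2.2.2]
7. pair(pair(b, pair(pair(e, e), pair(b, f(pair(pair(e, b), pair(b, e)), e)))), e)  →  pair(pair(b, pair(pair(e, e), pair(b, b))), e)   [R4 at 1.2.2.2]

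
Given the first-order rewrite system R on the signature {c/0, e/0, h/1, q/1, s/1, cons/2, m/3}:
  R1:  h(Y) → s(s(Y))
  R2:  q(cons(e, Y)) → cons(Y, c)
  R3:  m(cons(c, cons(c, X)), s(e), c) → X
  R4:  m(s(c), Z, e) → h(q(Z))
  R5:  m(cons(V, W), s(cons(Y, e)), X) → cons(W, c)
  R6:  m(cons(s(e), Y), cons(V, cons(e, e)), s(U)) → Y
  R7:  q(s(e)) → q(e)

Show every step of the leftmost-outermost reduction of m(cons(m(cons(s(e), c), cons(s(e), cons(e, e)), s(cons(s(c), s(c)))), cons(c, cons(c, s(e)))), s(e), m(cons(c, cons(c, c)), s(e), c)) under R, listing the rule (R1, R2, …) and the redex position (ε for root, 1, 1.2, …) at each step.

cons(c, s(e))

1. m(cons(m(cons(s(e), c), cons(s(e), cons(e, e)), s(cons(s(c), s(c)))), cons(c, cons(c, s(e)))), s(e), m(cons(c, cons(c, c)), s(e), c))  →  m(cons(c, cons(c, cons(c, s(e)))), s(e), m(cons(c, cons(c, c)), s(e), c))   [R6 at 1.1]
2. m(cons(c, cons(c, cons(c, s(e)))), s(e), m(cons(c, cons(c, c)), s(e), c))  →  m(cons(c, cons(c, cons(c, s(e)))), s(e), c)   [R3 at 3]
3. m(cons(c, cons(c, cons(c, s(e)))), s(e), c)  →  cons(c, s(e))   [R3 at ε]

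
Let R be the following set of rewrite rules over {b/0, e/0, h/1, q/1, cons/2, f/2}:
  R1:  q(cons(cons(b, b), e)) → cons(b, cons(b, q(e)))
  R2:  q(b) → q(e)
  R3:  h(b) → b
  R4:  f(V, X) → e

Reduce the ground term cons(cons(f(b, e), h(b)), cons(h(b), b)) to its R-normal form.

cons(cons(e, b), cons(b, b))

1. cons(cons(f(b, e), h(b)), cons(h(b), b))  →  cons(cons(e, h(b)), cons(h(b), b))   [R4 at 1.1]
2. cons(cons(e, h(b)), cons(h(b), b))  →  cons(cons(e, b), cons(h(b), b))   [R3 at 1.2]
3. cons(cons(e, b), cons(h(b), b))  →  cons(cons(e, b), cons(b, b))   [R3 at 2.1]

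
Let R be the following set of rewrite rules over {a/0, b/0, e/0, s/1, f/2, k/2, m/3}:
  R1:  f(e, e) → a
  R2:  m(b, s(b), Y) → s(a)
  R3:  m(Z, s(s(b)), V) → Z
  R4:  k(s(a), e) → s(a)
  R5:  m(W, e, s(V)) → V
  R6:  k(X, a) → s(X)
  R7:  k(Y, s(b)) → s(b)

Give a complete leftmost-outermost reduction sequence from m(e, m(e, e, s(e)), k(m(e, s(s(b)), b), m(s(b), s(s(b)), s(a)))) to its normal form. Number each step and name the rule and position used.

1. m(e, m(e, e, s(e)), k(m(e, s(s(b)), b), m(s(b), s(s(b)), s(a))))  →  m(e, e, k(m(e, s(s(b)), b), m(s(b), s(s(b)), s(a))))   [R5 at 2]
2. m(e, e, k(m(e, s(s(b)), b), m(s(b), s(s(b)), s(a))))  →  m(e, e, k(e, m(s(b), s(s(b)), s(a))))   [R3 at 3.1]
3. m(e, e, k(e, m(s(b), s(s(b)), s(a))))  →  m(e, e, k(e, s(b)))   [R3 at 3.2]
4. m(e, e, k(e, s(b)))  →  m(e, e, s(b))   [R7 at 3]
5. m(e, e, s(b))  →  b   [R5 at ε]

b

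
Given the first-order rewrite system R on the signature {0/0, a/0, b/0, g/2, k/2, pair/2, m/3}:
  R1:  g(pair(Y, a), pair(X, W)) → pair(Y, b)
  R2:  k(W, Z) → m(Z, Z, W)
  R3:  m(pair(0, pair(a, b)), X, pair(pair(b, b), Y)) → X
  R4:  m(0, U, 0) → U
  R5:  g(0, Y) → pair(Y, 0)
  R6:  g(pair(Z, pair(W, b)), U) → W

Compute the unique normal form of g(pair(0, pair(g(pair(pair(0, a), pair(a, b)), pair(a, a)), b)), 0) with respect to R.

a

1. g(pair(0, pair(g(pair(pair(0, a), pair(a, b)), pair(a, a)), b)), 0)  →  g(pair(pair(0, a), pair(a, b)), pair(a, a))   [R6 at ε]
2. g(pair(pair(0, a), pair(a, b)), pair(a, a))  →  a   [R6 at ε]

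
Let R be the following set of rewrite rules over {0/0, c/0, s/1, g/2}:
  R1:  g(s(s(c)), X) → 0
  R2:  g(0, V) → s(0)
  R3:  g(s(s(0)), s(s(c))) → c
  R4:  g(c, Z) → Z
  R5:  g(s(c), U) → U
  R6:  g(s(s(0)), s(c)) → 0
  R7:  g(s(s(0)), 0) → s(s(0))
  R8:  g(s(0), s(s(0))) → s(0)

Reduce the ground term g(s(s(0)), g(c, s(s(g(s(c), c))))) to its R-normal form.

c

1. g(s(s(0)), g(c, s(s(g(s(c), c)))))  →  g(s(s(0)), s(s(g(s(c), c))))   [R4 at 2]
2. g(s(s(0)), s(s(g(s(c), c))))  →  g(s(s(0)), s(s(c)))   [R5 at 2.1.1]
3. g(s(s(0)), s(s(c)))  →  c   [R3 at ε]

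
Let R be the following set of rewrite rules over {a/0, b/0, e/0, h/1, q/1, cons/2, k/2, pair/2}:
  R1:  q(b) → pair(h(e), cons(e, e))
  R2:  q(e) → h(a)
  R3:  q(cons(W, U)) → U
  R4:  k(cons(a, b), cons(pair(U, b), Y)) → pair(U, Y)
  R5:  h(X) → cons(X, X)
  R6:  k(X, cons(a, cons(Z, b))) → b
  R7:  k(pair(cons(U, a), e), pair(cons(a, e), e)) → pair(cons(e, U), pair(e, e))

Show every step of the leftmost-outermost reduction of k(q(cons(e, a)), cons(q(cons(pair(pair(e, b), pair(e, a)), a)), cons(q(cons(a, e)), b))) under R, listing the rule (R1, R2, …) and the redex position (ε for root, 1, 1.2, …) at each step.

b

1. k(q(cons(e, a)), cons(q(cons(pair(pair(e, b), pair(e, a)), a)), cons(q(cons(a, e)), b)))  →  k(a, cons(q(cons(pair(pair(e, b), pair(e, a)), a)), cons(q(cons(a, e)), b)))   [R3 at 1]
2. k(a, cons(q(cons(pair(pair(e, b), pair(e, a)), a)), cons(q(cons(a, e)), b)))  →  k(a, cons(a, cons(q(cons(a, e)), b)))   [R3 at 2.1]
3. k(a, cons(a, cons(q(cons(a, e)), b)))  →  b   [R6 at ε]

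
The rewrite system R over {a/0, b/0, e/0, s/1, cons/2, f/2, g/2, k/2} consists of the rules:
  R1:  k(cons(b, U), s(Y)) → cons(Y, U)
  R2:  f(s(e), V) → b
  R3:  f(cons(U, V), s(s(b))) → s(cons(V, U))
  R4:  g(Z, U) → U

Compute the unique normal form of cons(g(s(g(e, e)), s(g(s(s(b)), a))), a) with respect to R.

1. cons(g(s(g(e, e)), s(g(s(s(b)), a))), a)  →  cons(s(g(s(s(b)), a)), a)   [R4 at 1]
2. cons(s(g(s(s(b)), a)), a)  →  cons(s(a), a)   [R4 at 1.1]

cons(s(a), a)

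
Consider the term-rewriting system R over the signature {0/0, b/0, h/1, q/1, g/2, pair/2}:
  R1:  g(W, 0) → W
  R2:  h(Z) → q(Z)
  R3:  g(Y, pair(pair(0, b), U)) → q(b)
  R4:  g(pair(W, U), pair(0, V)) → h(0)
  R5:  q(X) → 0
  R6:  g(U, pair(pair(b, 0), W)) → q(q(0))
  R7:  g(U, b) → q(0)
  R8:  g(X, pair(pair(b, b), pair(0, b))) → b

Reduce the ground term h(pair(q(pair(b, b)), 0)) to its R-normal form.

1. h(pair(q(pair(b, b)), 0))  →  q(pair(q(pair(b, b)), 0))   [R2 at ε]
2. q(pair(q(pair(b, b)), 0))  →  0   [R5 at ε]

0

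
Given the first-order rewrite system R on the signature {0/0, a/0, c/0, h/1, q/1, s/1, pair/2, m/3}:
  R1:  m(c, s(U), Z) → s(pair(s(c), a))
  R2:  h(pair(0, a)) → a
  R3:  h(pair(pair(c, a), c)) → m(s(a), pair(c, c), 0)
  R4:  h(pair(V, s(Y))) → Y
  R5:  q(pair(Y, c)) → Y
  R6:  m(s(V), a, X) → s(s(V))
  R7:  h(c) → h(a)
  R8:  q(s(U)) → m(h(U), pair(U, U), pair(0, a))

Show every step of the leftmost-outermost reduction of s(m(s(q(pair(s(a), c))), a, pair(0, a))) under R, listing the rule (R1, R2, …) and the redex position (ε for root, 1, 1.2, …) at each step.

s(s(s(s(a))))

1. s(m(s(q(pair(s(a), c))), a, pair(0, a)))  →  s(s(s(q(pair(s(a), c)))))   [R6 at 1]
2. s(s(s(q(pair(s(a), c)))))  →  s(s(s(s(a))))   [R5 at 1.1.1]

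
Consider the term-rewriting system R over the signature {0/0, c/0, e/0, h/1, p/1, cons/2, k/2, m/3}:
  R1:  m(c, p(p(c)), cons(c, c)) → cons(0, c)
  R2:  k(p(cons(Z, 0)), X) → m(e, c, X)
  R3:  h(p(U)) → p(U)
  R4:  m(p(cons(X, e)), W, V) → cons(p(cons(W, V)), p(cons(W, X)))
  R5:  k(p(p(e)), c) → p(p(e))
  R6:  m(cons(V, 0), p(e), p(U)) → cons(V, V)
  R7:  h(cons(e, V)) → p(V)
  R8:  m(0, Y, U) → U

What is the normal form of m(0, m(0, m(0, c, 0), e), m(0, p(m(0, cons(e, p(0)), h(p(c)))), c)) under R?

c

1. m(0, m(0, m(0, c, 0), e), m(0, p(m(0, cons(e, p(0)), h(p(c)))), c))  →  m(0, p(m(0, cons(e, p(0)), h(p(c)))), c)   [R8 at ε]
2. m(0, p(m(0, cons(e, p(0)), h(p(c)))), c)  →  c   [R8 at ε]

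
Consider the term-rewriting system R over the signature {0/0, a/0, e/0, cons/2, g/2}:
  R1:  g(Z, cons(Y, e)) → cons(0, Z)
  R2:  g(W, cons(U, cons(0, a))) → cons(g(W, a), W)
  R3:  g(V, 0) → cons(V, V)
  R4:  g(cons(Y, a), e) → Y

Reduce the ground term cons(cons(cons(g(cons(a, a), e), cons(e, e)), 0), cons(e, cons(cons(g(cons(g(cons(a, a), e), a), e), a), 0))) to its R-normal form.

1. cons(cons(cons(g(cons(a, a), e), cons(e, e)), 0), cons(e, cons(cons(g(cons(g(cons(a, a), e), a), e), a), 0)))  →  cons(cons(cons(a, cons(e, e)), 0), cons(e, cons(cons(g(cons(g(cons(a, a), e), a), e), a), 0)))   [R4 at 1.1.1]
2. cons(cons(cons(a, cons(e, e)), 0), cons(e, cons(cons(g(cons(g(cons(a, a), e), a), e), a), 0)))  →  cons(cons(cons(a, cons(e, e)), 0), cons(e, cons(cons(g(cons(a, a), e), a), 0)))   [R4 at 2.2.1.1]
3. cons(cons(cons(a, cons(e, e)), 0), cons(e, cons(cons(g(cons(a, a), e), a), 0)))  →  cons(cons(cons(a, cons(e, e)), 0), cons(e, cons(cons(a, a), 0)))   [R4 at 2.2.1.1]

cons(cons(cons(a, cons(e, e)), 0), cons(e, cons(cons(a, a), 0)))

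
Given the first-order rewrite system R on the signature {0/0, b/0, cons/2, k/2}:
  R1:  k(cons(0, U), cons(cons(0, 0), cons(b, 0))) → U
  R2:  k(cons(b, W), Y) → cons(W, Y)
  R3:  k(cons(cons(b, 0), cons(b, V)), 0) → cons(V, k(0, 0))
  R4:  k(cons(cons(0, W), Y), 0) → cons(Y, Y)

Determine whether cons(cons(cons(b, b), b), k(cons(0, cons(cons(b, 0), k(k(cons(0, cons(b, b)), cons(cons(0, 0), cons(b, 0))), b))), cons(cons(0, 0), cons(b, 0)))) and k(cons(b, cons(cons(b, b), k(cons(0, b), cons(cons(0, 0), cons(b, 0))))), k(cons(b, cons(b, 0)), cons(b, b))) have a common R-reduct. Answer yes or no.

yes — NF(t₁) = cons(cons(cons(b, b), b), cons(cons(b, 0), cons(b, b))), NF(t₂) = cons(cons(cons(b, b), b), cons(cons(b, 0), cons(b, b)))

Reduce t₁ = cons(cons(cons(b, b), b), k(cons(0, cons(cons(b, 0), k(k(cons(0, cons(b, b)), cons(cons(0, 0), cons(b, 0))), b))), cons(cons(0, 0), cons(b, 0)))):
1. cons(cons(cons(b, b), b), k(cons(0, cons(cons(b, 0), k(k(cons(0, cons(b, b)), cons(cons(0, 0), cons(b, 0))), b))), cons(cons(0, 0), cons(b, 0))))  →  cons(cons(cons(b, b), b), cons(cons(b, 0), k(k(cons(0, cons(b, b)), cons(cons(0, 0), cons(b, 0))), b)))   [R1 at 2]
2. cons(cons(cons(b, b), b), cons(cons(b, 0), k(k(cons(0, cons(b, b)), cons(cons(0, 0), cons(b, 0))), b)))  →  cons(cons(cons(b, b), b), cons(cons(b, 0), k(cons(b, b), b)))   [R1 at 2.2.1]
3. cons(cons(cons(b, b), b), cons(cons(b, 0), k(cons(b, b), b)))  →  cons(cons(cons(b, b), b), cons(cons(b, 0), cons(b, b)))   [R2 at 2.2]

Reduce t₂ = k(cons(b, cons(cons(b, b), k(cons(0, b), cons(cons(0, 0), cons(b, 0))))), k(cons(b, cons(b, 0)), cons(b, b))):
1. k(cons(b, cons(cons(b, b), k(cons(0, b), cons(cons(0, 0), cons(b, 0))))), k(cons(b, cons(b, 0)), cons(b, b)))  →  cons(cons(cons(b, b), k(cons(0, b), cons(cons(0, 0), cons(b, 0)))), k(cons(b, cons(b, 0)), cons(b, b)))   [R2 at ε]
2. cons(cons(cons(b, b), k(cons(0, b), cons(cons(0, 0), cons(b, 0)))), k(cons(b, cons(b, 0)), cons(b, b)))  →  cons(cons(cons(b, b), b), k(cons(b, cons(b, 0)), cons(b, b)))   [R1 at 1.2]
3. cons(cons(cons(b, b), b), k(cons(b, cons(b, 0)), cons(b, b)))  →  cons(cons(cons(b, b), b), cons(cons(b, 0), cons(b, b)))   [R2 at 2]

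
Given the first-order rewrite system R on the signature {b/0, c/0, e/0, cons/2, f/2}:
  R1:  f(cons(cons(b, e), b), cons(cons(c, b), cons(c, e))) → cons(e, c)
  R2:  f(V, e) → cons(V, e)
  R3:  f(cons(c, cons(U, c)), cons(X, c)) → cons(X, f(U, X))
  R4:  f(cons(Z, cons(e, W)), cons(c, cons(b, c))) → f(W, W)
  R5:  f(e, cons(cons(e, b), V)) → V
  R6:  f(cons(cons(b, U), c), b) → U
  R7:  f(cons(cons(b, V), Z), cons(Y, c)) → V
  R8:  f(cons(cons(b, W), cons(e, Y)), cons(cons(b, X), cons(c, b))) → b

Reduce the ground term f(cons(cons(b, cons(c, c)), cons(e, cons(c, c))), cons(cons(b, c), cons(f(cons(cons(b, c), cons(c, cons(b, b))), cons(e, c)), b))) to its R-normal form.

1. f(cons(cons(b, cons(c, c)), cons(e, cons(c, c))), cons(cons(b, c), cons(f(cons(cons(b, c), cons(c, cons(b, b))), cons(e, c)), b)))  →  f(cons(cons(b, cons(c, c)), cons(e, cons(c, c))), cons(cons(b, c), cons(c, b)))   [R7 at 2.2.1]
2. f(cons(cons(b, cons(c, c)), cons(e, cons(c, c))), cons(cons(b, c), cons(c, b)))  →  b   [R8 at ε]

b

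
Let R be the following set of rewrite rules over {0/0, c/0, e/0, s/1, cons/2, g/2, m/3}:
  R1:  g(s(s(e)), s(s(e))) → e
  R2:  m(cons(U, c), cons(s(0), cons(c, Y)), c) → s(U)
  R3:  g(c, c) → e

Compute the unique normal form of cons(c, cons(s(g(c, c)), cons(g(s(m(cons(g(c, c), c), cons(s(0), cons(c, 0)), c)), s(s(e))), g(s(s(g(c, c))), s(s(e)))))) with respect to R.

cons(c, cons(s(e), cons(e, e)))

1. cons(c, cons(s(g(c, c)), cons(g(s(m(cons(g(c, c), c), cons(s(0), cons(c, 0)), c)), s(s(e))), g(s(s(g(c, c))), s(s(e))))))  →  cons(c, cons(s(e), cons(g(s(m(cons(g(c, c), c), cons(s(0), cons(c, 0)), c)), s(s(e))), g(s(s(g(c, c))), s(s(e))))))   [R3 at 2.1.1]
2. cons(c, cons(s(e), cons(g(s(m(cons(g(c, c), c), cons(s(0), cons(c, 0)), c)), s(s(e))), g(s(s(g(c, c))), s(s(e))))))  →  cons(c, cons(s(e), cons(g(s(s(g(c, c))), s(s(e))), g(s(s(g(c, c))), s(s(e))))))   [R2 at 2.2.1.1.1]
3. cons(c, cons(s(e), cons(g(s(s(g(c, c))), s(s(e))), g(s(s(g(c, c))), s(s(e))))))  →  cons(c, cons(s(e), cons(g(s(s(e)), s(s(e))), g(s(s(g(c, c))), s(s(e))))))   [R3 at 2.2.1.1.1.1]
4. cons(c, cons(s(e), cons(g(s(s(e)), s(s(e))), g(s(s(g(c, c))), s(s(e))))))  →  cons(c, cons(s(e), cons(e, g(s(s(g(c, c))), s(s(e))))))   [R1 at 2.2.1]
5. cons(c, cons(s(e), cons(e, g(s(s(g(c, c))), s(s(e))))))  →  cons(c, cons(s(e), cons(e, g(s(s(e)), s(s(e))))))   [R3 at 2.2.2.1.1.1]
6. cons(c, cons(s(e), cons(e, g(s(s(e)), s(s(e))))))  →  cons(c, cons(s(e), cons(e, e)))   [R1 at 2.2.2]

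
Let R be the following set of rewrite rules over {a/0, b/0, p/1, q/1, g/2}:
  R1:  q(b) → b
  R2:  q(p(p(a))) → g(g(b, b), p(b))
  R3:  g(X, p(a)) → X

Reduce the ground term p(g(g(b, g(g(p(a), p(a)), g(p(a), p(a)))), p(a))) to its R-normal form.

p(b)

1. p(g(g(b, g(g(p(a), p(a)), g(p(a), p(a)))), p(a)))  →  p(g(b, g(g(p(a), p(a)), g(p(a), p(a)))))   [R3 at 1]
2. p(g(b, g(g(p(a), p(a)), g(p(a), p(a)))))  →  p(g(b, g(p(a), g(p(a), p(a)))))   [R3 at 1.2.1]
3. p(g(b, g(p(a), g(p(a), p(a)))))  →  p(g(b, g(p(a), p(a))))   [R3 at 1.2.2]
4. p(g(b, g(p(a), p(a))))  →  p(g(b, p(a)))   [R3 at 1.2]
5. p(g(b, p(a)))  →  p(b)   [R3 at 1]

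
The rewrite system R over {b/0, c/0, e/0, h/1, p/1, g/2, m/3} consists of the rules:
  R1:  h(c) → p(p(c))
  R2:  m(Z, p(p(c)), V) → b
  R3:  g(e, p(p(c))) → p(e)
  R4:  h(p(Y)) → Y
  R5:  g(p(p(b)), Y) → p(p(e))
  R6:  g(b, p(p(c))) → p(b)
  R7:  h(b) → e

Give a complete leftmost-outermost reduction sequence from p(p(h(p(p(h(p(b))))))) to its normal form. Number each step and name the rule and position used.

p(p(p(b)))

1. p(p(h(p(p(h(p(b)))))))  →  p(p(p(h(p(b)))))   [R4 at 1.1]
2. p(p(p(h(p(b)))))  →  p(p(p(b)))   [R4 at 1.1.1]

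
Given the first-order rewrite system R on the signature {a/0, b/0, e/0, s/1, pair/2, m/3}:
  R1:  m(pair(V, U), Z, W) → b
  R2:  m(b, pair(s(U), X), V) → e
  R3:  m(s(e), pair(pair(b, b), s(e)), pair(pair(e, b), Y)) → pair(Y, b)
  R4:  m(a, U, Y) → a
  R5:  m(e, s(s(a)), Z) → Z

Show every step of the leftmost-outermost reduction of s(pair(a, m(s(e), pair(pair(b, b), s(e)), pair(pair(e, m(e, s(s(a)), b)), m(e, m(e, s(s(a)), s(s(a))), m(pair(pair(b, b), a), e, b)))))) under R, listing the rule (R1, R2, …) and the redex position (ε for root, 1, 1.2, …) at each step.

s(pair(a, pair(b, b)))

1. s(pair(a, m(s(e), pair(pair(b, b), s(e)), pair(pair(e, m(e, s(s(a)), b)), m(e, m(e, s(s(a)), s(s(a))), m(pair(pair(b, b), a), e, b))))))  →  s(pair(a, m(s(e), pair(pair(b, b), s(e)), pair(pair(e, b), m(e, m(e, s(s(a)), s(s(a))), m(pair(pair(b, b), a), e, b))))))   [R5 at 1.2.3.1.2]
2. s(pair(a, m(s(e), pair(pair(b, b), s(e)), pair(pair(e, b), m(e, m(e, s(s(a)), s(s(a))), m(pair(pair(b, b), a), e, b))))))  →  s(pair(a, pair(m(e, m(e, s(s(a)), s(s(a))), m(pair(pair(b, b), a), e, b)), b)))   [R3 at 1.2]
3. s(pair(a, pair(m(e, m(e, s(s(a)), s(s(a))), m(pair(pair(b, b), a), e, b)), b)))  →  s(pair(a, pair(m(e, s(s(a)), m(pair(pair(b, b), a), e, b)), b)))   [R5 at 1.2.1.2]
4. s(pair(a, pair(m(e, s(s(a)), m(pair(pair(b, b), a), e, b)), b)))  →  s(pair(a, pair(m(pair(pair(b, b), a), e, b), b)))   [R5 at 1.2.1]
5. s(pair(a, pair(m(pair(pair(b, b), a), e, b), b)))  →  s(pair(a, pair(b, b)))   [R1 at 1.2.1]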